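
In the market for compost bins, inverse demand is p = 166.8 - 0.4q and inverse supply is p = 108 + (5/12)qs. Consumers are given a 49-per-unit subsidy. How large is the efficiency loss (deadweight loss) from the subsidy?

Deadweight loss = 1470

Pre-subsidy: 166.8 - 0.4q = 108 + (5/12)q gives q* = 72 and p* = 138.
With the rebate, buyers effectively pay pb = ps − 49, where ps is the price sellers receive.
On the curves, pb = 166.8 - 0.4q and ps = 108 + (5/12)q; the wedge ps − pb = 49 gives 108 + (5/12)q − (166.8 - 0.4q) = 49, so q' = 132.
Then pb = 166.8 − 0.4·132 = 114 and ps = 108 + (5/12)·132 = 163.
The subsidy expands output by 132 − 72 = 60 past the efficient level; on those units the gap between marginal cost and willingness to pay runs from 0 up to 49.
DWL = ½ × 49 × 60 = 1470.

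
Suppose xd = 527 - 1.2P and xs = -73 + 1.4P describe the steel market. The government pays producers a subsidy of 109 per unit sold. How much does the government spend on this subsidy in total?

Government cost = 2270797/65

Pre-subsidy: 527 - 1.2P = -73 + 1.4P gives P* = 3000/13, x* = 3251/13.
With the subsidy, sellers receive Ps = Pb + 109 for each unit, where Pb is the price buyers pay.
Supply in terms of Pb becomes xs = -73 + 1.4(Pb + 109) = 79.6 + 1.4Pb. Setting this equal to demand: 527 - 1.2Pb = 79.6 + 1.4Pb, so Pb = 2237/13.
Sellers receive Ps = 2237/13 + 109 = 3654/13; x' = 527 − 1.2·(2237/13) = 20833/65.
Government outlay = subsidy × quantity = 109 × 20833/65 = 2270797/65.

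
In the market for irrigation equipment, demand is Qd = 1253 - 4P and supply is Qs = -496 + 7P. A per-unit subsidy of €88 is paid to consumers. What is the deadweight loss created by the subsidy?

Deadweight loss = €9856

Pre-subsidy: 1253 - 4P = -496 + 7P gives P* = 159, Q* = 617.
With the rebate, buyers effectively pay Pb = Ps − 88, where Ps is the price sellers receive.
Demand in terms of Ps becomes Qd = 1253 − 4(Ps − 88) = 1605 - 4Ps. Setting this equal to supply: 1605 - 4Ps = -496 + 7Ps, so Ps = 191.
Buyers pay Pb = 191 − 88 = 103; Q' = -496 + 7·191 = 841.
The subsidy expands output by 841 − 617 = 224 past the efficient level; on those units the gap between marginal cost and willingness to pay runs from 0 up to 88.
DWL = ½ × 88 × 224 = 9856.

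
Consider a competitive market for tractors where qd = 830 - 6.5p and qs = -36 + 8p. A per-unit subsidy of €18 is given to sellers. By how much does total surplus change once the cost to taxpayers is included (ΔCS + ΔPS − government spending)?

Net change in total surplus = -16848/29

Pre-subsidy: 830 - 6.5p = -36 + 8p gives p* = 1732/29, q* = 12812/29.
With the subsidy, sellers receive ps = pb + 18 for each unit, where pb is the price buyers pay.
Supply in terms of pb becomes qs = -36 + 8(pb + 18) = 108 + 8pb. Setting this equal to demand: 830 - 6.5pb = 108 + 8pb, so pb = 1444/29.
Sellers receive ps = 1444/29 + 18 = 1966/29; q' = 830 − 6.5·(1444/29) = 14684/29.
ΔCS = ½(12812/29 + 14684/29)(1732/29 − 1444/29) = 3959424/841; ΔPS = ½(12812/29 + 14684/29)(1966/29 − 1732/29) = 3217032/841.
Government spending = 18 × 14684/29 = 264312/29.
Net change = 3959424/841 + 3217032/841 − 264312/29 = -16848/29. The loss equals the DWL triangle ½·18·1872/29.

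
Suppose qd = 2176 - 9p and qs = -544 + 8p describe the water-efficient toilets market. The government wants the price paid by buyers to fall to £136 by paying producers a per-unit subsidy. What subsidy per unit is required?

Required subsidy s = £51 per unit

At a buyer price of 136, quantity demanded is 2176 − 9·136 = 952.
Sellers supply 952 only when they receive ps with -544 + 8·ps = 952, i.e. ps = 187.
s = ps − pb = 187 − 136 = 51.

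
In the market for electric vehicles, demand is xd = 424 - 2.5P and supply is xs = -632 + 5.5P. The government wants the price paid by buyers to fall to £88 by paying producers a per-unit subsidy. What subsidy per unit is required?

At a buyer price of 88, quantity demanded is 424 − 2.5·88 = 204.
Sellers supply 204 only when they receive Ps with -632 + 5.5·Ps = 204, i.e. Ps = 152.
s = Ps − Pb = 152 − 88 = 64.

Required subsidy s = £64 per unit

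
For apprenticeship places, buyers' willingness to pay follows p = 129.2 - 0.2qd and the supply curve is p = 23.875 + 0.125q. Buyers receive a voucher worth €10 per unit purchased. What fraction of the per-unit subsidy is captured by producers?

Producer share = 5/13

Pre-subsidy: 129.2 - 0.2q = 23.875 + 0.125q gives q* = 4213/13 and p* = 837/13.
With the rebate, buyers effectively pay pb = ps − 10, where ps is the price sellers receive.
On the curves, pb = 129.2 - 0.2q and ps = 23.875 + 0.125q; the wedge ps − pb = 10 gives 23.875 + 0.125q − (129.2 - 0.2q) = 10, so q' = 4613/13.
Then pb = 129.2 − 0.2·(4613/13) = 757/13 and ps = 23.875 + 0.125·(4613/13) = 887/13.
Buyers' price falls by p* − pb = 837/13 − 757/13 = 80/13; sellers' price rises by ps − p* = 887/13 − 837/13 = 50/13.
So producers capture (50/13)/10 = 5/13 of each unit of subsidy.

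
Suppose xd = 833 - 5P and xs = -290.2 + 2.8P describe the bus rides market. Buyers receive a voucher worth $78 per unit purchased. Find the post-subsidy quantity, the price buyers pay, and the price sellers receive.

x' = 253; buyers pay $116; sellers receive $194

Pre-subsidy: 833 - 5P = -290.2 + 2.8P gives P* = 144, x* = 113.
With the rebate, buyers effectively pay Pb = Ps − 78, where Ps is the price sellers receive.
Demand in terms of Ps becomes xd = 833 − 5(Ps − 78) = 1223 - 5Ps. Setting this equal to supply: 1223 - 5Ps = -290.2 + 2.8Ps, so Ps = 194.
Buyers pay Pb = 194 − 78 = 116; x' = -290.2 + 2.8·194 = 253.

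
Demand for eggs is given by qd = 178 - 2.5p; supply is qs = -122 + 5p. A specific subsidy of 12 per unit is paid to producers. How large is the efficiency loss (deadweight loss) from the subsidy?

Deadweight loss = 120

Pre-subsidy: 178 - 2.5p = -122 + 5p gives p* = 40, q* = 78.
With the subsidy, sellers receive ps = pb + 12 for each unit, where pb is the price buyers pay.
Supply in terms of pb becomes qs = -122 + 5(pb + 12) = -62 + 5pb. Setting this equal to demand: 178 - 2.5pb = -62 + 5pb, so pb = 32.
Sellers receive ps = 32 + 12 = 44; q' = 178 − 2.5·32 = 98.
The subsidy expands output by 98 − 78 = 20 past the efficient level; on those units the gap between marginal cost and willingness to pay runs from 0 up to 12.
DWL = ½ × 12 × 20 = 120.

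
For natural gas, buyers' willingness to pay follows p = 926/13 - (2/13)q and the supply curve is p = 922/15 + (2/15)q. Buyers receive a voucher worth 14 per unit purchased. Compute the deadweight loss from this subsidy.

Deadweight loss = 341.25

Pre-subsidy: 926/13 - (2/13)q = 922/15 + (2/15)q gives q* = 34 and p* = 66.
With the rebate, buyers effectively pay pb = ps − 14, where ps is the price sellers receive.
On the curves, pb = 926/13 - (2/13)q and ps = 922/15 + (2/15)q; the wedge ps − pb = 14 gives 922/15 + (2/15)q − (926/13 - (2/13)q) = 14, so q' = 82.75.
Then pb = 926/13 − (2/13)·82.75 = 58.5 and ps = 922/15 + (2/15)·82.75 = 72.5.
The subsidy expands output by 82.75 − 34 = 48.75 past the efficient level; on those units the gap between marginal cost and willingness to pay runs from 0 up to 14.
DWL = ½ × 14 × 48.75 = 341.25.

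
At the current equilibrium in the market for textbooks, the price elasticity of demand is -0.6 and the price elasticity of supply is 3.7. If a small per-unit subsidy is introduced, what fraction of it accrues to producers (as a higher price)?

For a small subsidy around the equilibrium, the benefit split depends on the relative slopes, which at a point are proportional to the elasticities.
Buyer share = εs/(εs + |εd|) = 3.7/(3.7 + 0.6) = 37/43; seller share = |εd|/(εs + |εd|) = 6/43.
So producers capture 6/43 of the subsidy.

Producer share = 6/43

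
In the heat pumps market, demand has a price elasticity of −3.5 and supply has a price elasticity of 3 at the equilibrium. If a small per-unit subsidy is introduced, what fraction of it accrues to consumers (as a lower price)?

For a small subsidy around the equilibrium, the benefit split depends on the relative slopes, which at a point are proportional to the elasticities.
Buyer share = εs/(εs + |εd|) = 3/(3 + 3.5) = 6/13; seller share = |εd|/(εs + |εd|) = 7/13.

Consumer share = 6/13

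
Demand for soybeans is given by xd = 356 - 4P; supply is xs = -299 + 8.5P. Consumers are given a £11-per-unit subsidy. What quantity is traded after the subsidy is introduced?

Pre-subsidy: 356 - 4P = -299 + 8.5P gives P* = 52.4, x* = 146.4.
With the rebate, buyers effectively pay Pb = Ps − 11, where Ps is the price sellers receive.
Demand in terms of Ps becomes xd = 356 − 4(Ps − 11) = 400 - 4Ps. Setting this equal to supply: 400 - 4Ps = -299 + 8.5Ps, so Ps = 55.92.
Buyers pay Pb = 55.92 − 11 = 44.92; x' = -299 + 8.5·55.92 = 176.32.

x' = 176.32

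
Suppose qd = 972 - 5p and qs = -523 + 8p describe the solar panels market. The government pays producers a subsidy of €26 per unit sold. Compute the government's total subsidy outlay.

Pre-subsidy: 972 - 5p = -523 + 8p gives p* = 115, q* = 397.
With the subsidy, sellers receive ps = pb + 26 for each unit, where pb is the price buyers pay.
Supply in terms of pb becomes qs = -523 + 8(pb + 26) = -315 + 8pb. Setting this equal to demand: 972 - 5pb = -315 + 8pb, so pb = 99.
Sellers receive ps = 99 + 26 = 125; q' = 972 − 5·99 = 477.
Government outlay = subsidy × quantity = 26 × 477 = 12402.

Government cost = €12402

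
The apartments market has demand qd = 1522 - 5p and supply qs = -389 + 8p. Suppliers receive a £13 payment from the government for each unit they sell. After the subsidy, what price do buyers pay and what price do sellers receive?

Buyers pay £139; sellers receive £152

Pre-subsidy: 1522 - 5p = -389 + 8p gives p* = 147, q* = 787.
With the subsidy, sellers receive ps = pb + 13 for each unit, where pb is the price buyers pay.
Supply in terms of pb becomes qs = -389 + 8(pb + 13) = -285 + 8pb. Setting this equal to demand: 1522 - 5pb = -285 + 8pb, so pb = 139.
Sellers receive ps = 139 + 13 = 152; q' = 1522 − 5·139 = 827.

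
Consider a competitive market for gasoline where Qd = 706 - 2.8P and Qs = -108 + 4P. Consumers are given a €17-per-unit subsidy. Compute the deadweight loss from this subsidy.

Deadweight loss = €238

Pre-subsidy: 706 - 2.8P = -108 + 4P gives P* = 2035/17, Q* = 6304/17.
With the rebate, buyers effectively pay Pb = Ps − 17, where Ps is the price sellers receive.
Demand in terms of Ps becomes Qd = 706 − 2.8(Ps − 17) = 753.6 - 2.8Ps. Setting this equal to supply: 753.6 - 2.8Ps = -108 + 4Ps, so Ps = 2154/17.
Buyers pay Pb = 2154/17 − 17 = 1865/17; Q' = -108 + 4·(2154/17) = 6780/17.
The subsidy expands output by 6780/17 − 6304/17 = 28 past the efficient level; on those units the gap between marginal cost and willingness to pay runs from 0 up to 17.
DWL = ½ × 17 × 28 = 238.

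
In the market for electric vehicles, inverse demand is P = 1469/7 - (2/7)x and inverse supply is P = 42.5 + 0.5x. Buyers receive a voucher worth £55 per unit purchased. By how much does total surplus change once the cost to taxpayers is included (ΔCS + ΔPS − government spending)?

Net change in total surplus = -£1925

Pre-subsidy: 1469/7 - (2/7)x = 42.5 + 0.5x gives x* = 213 and P* = 149.
With the rebate, buyers effectively pay Pb = Ps − 55, where Ps is the price sellers receive.
On the curves, Pb = 1469/7 - (2/7)x and Ps = 42.5 + 0.5x; the wedge Ps − Pb = 55 gives 42.5 + 0.5x − (1469/7 - (2/7)x) = 55, so x' = 283.
Then Pb = 1469/7 − (2/7)·283 = 129 and Ps = 42.5 + 0.5·283 = 184.
ΔCS = ½(213 + 283)(149 − 129) = 4960; ΔPS = ½(213 + 283)(184 − 149) = 8680.
Government spending = 55 × 283 = 15565.
Net change = 4960 + 8680 − 15565 = -1925. The loss equals the DWL triangle ½·55·70.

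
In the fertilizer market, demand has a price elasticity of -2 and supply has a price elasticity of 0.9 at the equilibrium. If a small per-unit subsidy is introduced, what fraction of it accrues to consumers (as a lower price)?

For a small subsidy around the equilibrium, the benefit split depends on the relative slopes, which at a point are proportional to the elasticities.
Buyer share = εs/(εs + |εd|) = 0.9/(0.9 + 2) = 9/29; seller share = |εd|/(εs + |εd|) = 20/29.

Consumer share = 9/29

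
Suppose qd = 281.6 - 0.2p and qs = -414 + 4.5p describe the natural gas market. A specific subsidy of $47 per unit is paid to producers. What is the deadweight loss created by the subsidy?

Deadweight loss = $211.5

Pre-subsidy: 281.6 - 0.2p = -414 + 4.5p gives p* = 148, q* = 252.
With the subsidy, sellers receive ps = pb + 47 for each unit, where pb is the price buyers pay.
Supply in terms of pb becomes qs = -414 + 4.5(pb + 47) = -202.5 + 4.5pb. Setting this equal to demand: 281.6 - 0.2pb = -202.5 + 4.5pb, so pb = 103.
Sellers receive ps = 103 + 47 = 150; q' = 281.6 − 0.2·103 = 261.
The subsidy expands output by 261 − 252 = 9 past the efficient level; on those units the gap between marginal cost and willingness to pay runs from 0 up to 47.
DWL = ½ × 47 × 9 = 211.5.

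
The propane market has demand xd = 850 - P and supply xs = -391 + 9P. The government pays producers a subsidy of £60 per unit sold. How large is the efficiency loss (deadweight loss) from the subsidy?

Deadweight loss = £1620

Pre-subsidy: 850 - P = -391 + 9P gives P* = 124.1, x* = 725.9.
With the subsidy, sellers receive Ps = Pb + 60 for each unit, where Pb is the price buyers pay.
Supply in terms of Pb becomes xs = -391 + 9(Pb + 60) = 149 + 9Pb. Setting this equal to demand: 850 - Pb = 149 + 9Pb, so Pb = 70.1.
Sellers receive Ps = 70.1 + 60 = 130.1; x' = 850 − 1·70.1 = 779.9.
The subsidy expands output by 779.9 − 725.9 = 54 past the efficient level; on those units the gap between marginal cost and willingness to pay runs from 0 up to 60.
DWL = ½ × 60 × 54 = 1620.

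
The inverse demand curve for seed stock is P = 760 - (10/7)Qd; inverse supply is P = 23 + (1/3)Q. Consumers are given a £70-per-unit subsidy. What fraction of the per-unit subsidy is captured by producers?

Pre-subsidy: 760 - (10/7)Q = 23 + (1/3)Q gives Q* = 15477/37 and P* = 6010/37.
With the rebate, buyers effectively pay Pb = Ps − 70, where Ps is the price sellers receive.
On the curves, Pb = 760 - (10/7)Q and Ps = 23 + (1/3)Q; the wedge Ps − Pb = 70 gives 23 + (1/3)Q − (760 - (10/7)Q) = 70, so Q' = 16947/37.
Then Pb = 760 − (10/7)·(16947/37) = 3910/37 and Ps = 23 + (1/3)·(16947/37) = 6500/37.
Buyers' price falls by P* − Pb = 6010/37 − 3910/37 = 2100/37; sellers' price rises by Ps − P* = 6500/37 − 6010/37 = 490/37.
So producers capture (490/37)/70 = 7/37 of each unit of subsidy.

Producer share = 7/37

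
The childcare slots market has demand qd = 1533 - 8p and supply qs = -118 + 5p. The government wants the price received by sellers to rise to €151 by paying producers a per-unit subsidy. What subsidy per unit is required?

Required subsidy s = €39 per unit

At a seller price of 151, quantity supplied is -118 + 5·151 = 637.
Buyers absorb 637 only when they pay pb with 1533 − 8·pb = 637, i.e. pb = 112.
s = ps − pb = 151 − 112 = 39.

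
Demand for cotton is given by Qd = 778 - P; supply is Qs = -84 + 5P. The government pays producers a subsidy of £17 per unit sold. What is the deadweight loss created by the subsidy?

Pre-subsidy: 778 - P = -84 + 5P gives P* = 431/3, Q* = 1903/3.
With the subsidy, sellers receive Ps = Pb + 17 for each unit, where Pb is the price buyers pay.
Supply in terms of Pb becomes Qs = -84 + 5(Pb + 17) = 1 + 5Pb. Setting this equal to demand: 778 - Pb = 1 + 5Pb, so Pb = 129.5.
Sellers receive Ps = 129.5 + 17 = 146.5; Q' = 778 − 1·129.5 = 648.5.
The subsidy expands output by 648.5 − 1903/3 = 85/6 past the efficient level; on those units the gap between marginal cost and willingness to pay runs from 0 up to 17.
DWL = ½ × 17 × 85/6 = 1445/12.

Deadweight loss = 1445/12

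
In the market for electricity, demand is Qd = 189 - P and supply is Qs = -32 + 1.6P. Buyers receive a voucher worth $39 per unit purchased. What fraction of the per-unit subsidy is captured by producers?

Pre-subsidy: 189 - P = -32 + 1.6P gives P* = 85, Q* = 104.
With the rebate, buyers effectively pay Pb = Ps − 39, where Ps is the price sellers receive.
Demand in terms of Ps becomes Qd = 189 − 1(Ps − 39) = 228 - Ps. Setting this equal to supply: 228 - Ps = -32 + 1.6Ps, so Ps = 100.
Buyers pay Pb = 100 − 39 = 61; Q' = -32 + 1.6·100 = 128.
Buyers' price falls by P* − Pb = 85 − 61 = 24; sellers' price rises by Ps − P* = 100 − 85 = 15.
So producers capture 15/39 = 5/13 of each unit of subsidy.

Producer share = 5/13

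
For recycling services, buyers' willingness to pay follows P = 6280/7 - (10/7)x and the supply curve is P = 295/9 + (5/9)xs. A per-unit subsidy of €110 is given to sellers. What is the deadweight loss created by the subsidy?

Deadweight loss = €3049.2

Pre-subsidy: 6280/7 - (10/7)x = 295/9 + (5/9)x gives x* = 435.64 and P* = 274.8.
With the subsidy, sellers receive Ps = Pb + 110 for each unit, where Pb is the price buyers pay.
On the curves, Pb = 6280/7 - (10/7)x and Ps = 295/9 + (5/9)x; the wedge Ps − Pb = 110 gives 295/9 + (5/9)x − (6280/7 - (10/7)x) = 110, so x' = 491.08.
Then Pb = 6280/7 − (10/7)·491.08 = 195.6 and Ps = 295/9 + (5/9)·491.08 = 305.6.
The subsidy expands output by 491.08 − 435.64 = 55.44 past the efficient level; on those units the gap between marginal cost and willingness to pay runs from 0 up to 110.
DWL = ½ × 110 × 55.44 = 3049.2.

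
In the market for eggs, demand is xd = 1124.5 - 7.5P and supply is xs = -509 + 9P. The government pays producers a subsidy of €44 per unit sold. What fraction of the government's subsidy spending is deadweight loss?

Pre-subsidy: 1124.5 - 7.5P = -509 + 9P gives P* = 99, x* = 382.
With the subsidy, sellers receive Ps = Pb + 44 for each unit, where Pb is the price buyers pay.
Supply in terms of Pb becomes xs = -509 + 9(Pb + 44) = -113 + 9Pb. Setting this equal to demand: 1124.5 - 7.5Pb = -113 + 9Pb, so Pb = 75.
Sellers receive Ps = 75 + 44 = 119; x' = 1124.5 − 7.5·75 = 562.
ΔCS = ½(382 + 562)(99 − 75) = 11328; ΔPS = ½(382 + 562)(119 − 99) = 9440.
Government spending = 44 × 562 = 24728.
DWL = ½ × 44 × (562 − 382) = 3960; fraction = 3960 / 24728 = 45/281.

DWL / government spending = 45/281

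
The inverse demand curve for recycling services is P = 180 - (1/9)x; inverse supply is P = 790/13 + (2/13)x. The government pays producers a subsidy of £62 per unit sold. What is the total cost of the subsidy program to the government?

Government cost = £42408

Pre-subsidy: 180 - (1/9)x = 790/13 + (2/13)x gives x* = 450 and P* = 130.
With the subsidy, sellers receive Ps = Pb + 62 for each unit, where Pb is the price buyers pay.
On the curves, Pb = 180 - (1/9)x and Ps = 790/13 + (2/13)x; the wedge Ps − Pb = 62 gives 790/13 + (2/13)x − (180 - (1/9)x) = 62, so x' = 684.
Then Pb = 180 − (1/9)·684 = 104 and Ps = 790/13 + (2/13)·684 = 166.
Government outlay = subsidy × quantity = 62 × 684 = 42408.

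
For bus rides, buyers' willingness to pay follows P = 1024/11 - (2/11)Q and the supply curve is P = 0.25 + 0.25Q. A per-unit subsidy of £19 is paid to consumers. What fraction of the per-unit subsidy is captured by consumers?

Pre-subsidy: 1024/11 - (2/11)Q = 0.25 + 0.25Q gives Q* = 215 and P* = 54.
With the rebate, buyers effectively pay Pb = Ps − 19, where Ps is the price sellers receive.
On the curves, Pb = 1024/11 - (2/11)Q and Ps = 0.25 + 0.25Q; the wedge Ps − Pb = 19 gives 0.25 + 0.25Q − (1024/11 - (2/11)Q) = 19, so Q' = 259.
Then Pb = 1024/11 − (2/11)·259 = 46 and Ps = 0.25 + 0.25·259 = 65.
Buyers' price falls by P* − Pb = 54 − 46 = 8; sellers' price rises by Ps − P* = 65 − 54 = 11.
So consumers capture 8/19 = 8/19 of each unit of subsidy.

Consumer share = 8/19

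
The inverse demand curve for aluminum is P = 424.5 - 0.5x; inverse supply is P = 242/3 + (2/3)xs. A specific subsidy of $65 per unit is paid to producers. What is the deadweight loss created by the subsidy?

Deadweight loss = 12675/7

Pre-subsidy: 424.5 - 0.5x = 242/3 + (2/3)x gives x* = 2063/7 and P* = 1940/7.
With the subsidy, sellers receive Ps = Pb + 65 for each unit, where Pb is the price buyers pay.
On the curves, Pb = 424.5 - 0.5x and Ps = 242/3 + (2/3)x; the wedge Ps − Pb = 65 gives 242/3 + (2/3)x − (424.5 - 0.5x) = 65, so x' = 2453/7.
Then Pb = 424.5 − 0.5·(2453/7) = 1745/7 and Ps = 242/3 + (2/3)·(2453/7) = 2200/7.
The subsidy expands output by 2453/7 − 2063/7 = 390/7 past the efficient level; on those units the gap between marginal cost and willingness to pay runs from 0 up to 65.
DWL = ½ × 65 × 390/7 = 12675/7.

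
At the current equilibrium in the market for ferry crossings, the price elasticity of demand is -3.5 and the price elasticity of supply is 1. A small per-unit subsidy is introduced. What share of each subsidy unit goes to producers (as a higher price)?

Producer share = 7/9

For a small subsidy around the equilibrium, the benefit split depends on the relative slopes, which at a point are proportional to the elasticities.
Buyer share = εs/(εs + |εd|) = 1/(1 + 3.5) = 2/9; seller share = |εd|/(εs + |εd|) = 7/9.
So producers capture 7/9 of the subsidy.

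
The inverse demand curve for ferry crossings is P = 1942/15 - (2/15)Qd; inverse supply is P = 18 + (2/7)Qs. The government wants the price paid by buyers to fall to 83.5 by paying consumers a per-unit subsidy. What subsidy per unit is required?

Required subsidy s = 33 per unit

At a buyer price of 83.5, quantity demanded is 971 − 7.5·83.5 = 344.75.
Sellers supply 344.75 only when they receive Ps = 18 + (2/7)·344.75 = 116.5.
s = Ps − Pb = 116.5 − 83.5 = 33.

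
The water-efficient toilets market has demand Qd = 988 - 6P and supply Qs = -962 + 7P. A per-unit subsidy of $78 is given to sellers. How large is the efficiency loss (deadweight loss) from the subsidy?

Pre-subsidy: 988 - 6P = -962 + 7P gives P* = 150, Q* = 88.
With the subsidy, sellers receive Ps = Pb + 78 for each unit, where Pb is the price buyers pay.
Supply in terms of Pb becomes Qs = -962 + 7(Pb + 78) = -416 + 7Pb. Setting this equal to demand: 988 - 6Pb = -416 + 7Pb, so Pb = 108.
Sellers receive Ps = 108 + 78 = 186; Q' = 988 − 6·108 = 340.
The subsidy expands output by 340 − 88 = 252 past the efficient level; on those units the gap between marginal cost and willingness to pay runs from 0 up to 78.
DWL = ½ × 78 × 252 = 9828.

Deadweight loss = $9828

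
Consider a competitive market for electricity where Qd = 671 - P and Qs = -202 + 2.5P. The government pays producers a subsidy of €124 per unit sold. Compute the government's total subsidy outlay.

Pre-subsidy: 671 - P = -202 + 2.5P gives P* = 1746/7, Q* = 2951/7.
With the subsidy, sellers receive Ps = Pb + 124 for each unit, where Pb is the price buyers pay.
Supply in terms of Pb becomes Qs = -202 + 2.5(Pb + 124) = 108 + 2.5Pb. Setting this equal to demand: 671 - Pb = 108 + 2.5Pb, so Pb = 1126/7.
Sellers receive Ps = 1126/7 + 124 = 1994/7; Q' = 671 − 1·(1126/7) = 3571/7.
Government outlay = subsidy × quantity = 124 × 3571/7 = 442804/7.

Government cost = 442804/7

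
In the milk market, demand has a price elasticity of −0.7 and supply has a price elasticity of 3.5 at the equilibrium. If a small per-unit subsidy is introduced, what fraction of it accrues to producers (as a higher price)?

For a small subsidy around the equilibrium, the benefit split depends on the relative slopes, which at a point are proportional to the elasticities.
Buyer share = εs/(εs + |εd|) = 3.5/(3.5 + 0.7) = 5/6; seller share = |εd|/(εs + |εd|) = 1/6.
So producers capture 1/6 of the subsidy.

Producer share = 1/6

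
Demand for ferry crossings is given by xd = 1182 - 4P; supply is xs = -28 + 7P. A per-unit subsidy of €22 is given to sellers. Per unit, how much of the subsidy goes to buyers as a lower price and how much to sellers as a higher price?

Buyers gain €14 per unit; sellers gain €8 per unit

Pre-subsidy: 1182 - 4P = -28 + 7P gives P* = 110, x* = 742.
With the subsidy, sellers receive Ps = Pb + 22 for each unit, where Pb is the price buyers pay.
Supply in terms of Pb becomes xs = -28 + 7(Pb + 22) = 126 + 7Pb. Setting this equal to demand: 1182 - 4Pb = 126 + 7Pb, so Pb = 96.
Sellers receive Ps = 96 + 22 = 118; x' = 1182 − 4·96 = 798.
Buyers' price falls by P* − Pb = 110 − 96 = 14; sellers' price rises by Ps − P* = 118 − 110 = 8.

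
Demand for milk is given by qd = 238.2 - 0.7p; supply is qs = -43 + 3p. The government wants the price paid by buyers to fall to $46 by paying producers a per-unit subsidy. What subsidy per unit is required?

At a buyer price of 46, quantity demanded is 238.2 − 0.7·46 = 206.
Sellers supply 206 only when they receive ps with -43 + 3·ps = 206, i.e. ps = 83.
s = ps − pb = 83 − 46 = 37.

Required subsidy s = $37 per unit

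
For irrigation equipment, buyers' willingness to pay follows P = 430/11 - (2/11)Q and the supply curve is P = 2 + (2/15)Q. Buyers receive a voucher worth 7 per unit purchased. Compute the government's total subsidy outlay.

Government cost = 50925/52

Pre-subsidy: 430/11 - (2/11)Q = 2 + (2/15)Q gives Q* = 1530/13 and P* = 230/13.
With the rebate, buyers effectively pay Pb = Ps − 7, where Ps is the price sellers receive.
On the curves, Pb = 430/11 - (2/11)Q and Ps = 2 + (2/15)Q; the wedge Ps − Pb = 7 gives 2 + (2/15)Q − (430/11 - (2/11)Q) = 7, so Q' = 7275/52.
Then Pb = 430/11 − (2/11)·(7275/52) = 355/26 and Ps = 2 + (2/15)·(7275/52) = 537/26.
Government outlay = subsidy × quantity = 7 × 7275/52 = 50925/52.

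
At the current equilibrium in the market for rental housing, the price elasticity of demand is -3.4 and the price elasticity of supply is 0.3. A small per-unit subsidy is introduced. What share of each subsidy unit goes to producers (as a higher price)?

For a small subsidy around the equilibrium, the benefit split depends on the relative slopes, which at a point are proportional to the elasticities.
Buyer share = εs/(εs + |εd|) = 0.3/(0.3 + 3.4) = 3/37; seller share = |εd|/(εs + |εd|) = 34/37.
So producers capture 34/37 of the subsidy.

Producer share = 34/37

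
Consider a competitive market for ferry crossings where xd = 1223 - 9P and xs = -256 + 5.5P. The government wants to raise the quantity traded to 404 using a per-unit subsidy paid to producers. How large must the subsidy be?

At x = 404, invert demand for the buyer price: Pb = (1223 − 404)/9 = 91; invert supply for the seller price: Ps = (404 − (-256))/5.5 = 120.
The subsidy must fill the gap: s = Ps − Pb = 120 − 91 = 29.

Required subsidy s = 29 per unit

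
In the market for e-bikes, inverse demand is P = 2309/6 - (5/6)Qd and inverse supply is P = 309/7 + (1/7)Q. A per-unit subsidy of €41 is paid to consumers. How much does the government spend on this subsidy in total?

Pre-subsidy: 2309/6 - (5/6)Q = 309/7 + (1/7)Q gives Q* = 349 and P* = 94.
With the rebate, buyers effectively pay Pb = Ps − 41, where Ps is the price sellers receive.
On the curves, Pb = 2309/6 - (5/6)Q and Ps = 309/7 + (1/7)Q; the wedge Ps − Pb = 41 gives 309/7 + (1/7)Q − (2309/6 - (5/6)Q) = 41, so Q' = 391.
Then Pb = 2309/6 − (5/6)·391 = 59 and Ps = 309/7 + (1/7)·391 = 100.
Government outlay = subsidy × quantity = 41 × 391 = 16031.

Government cost = €16031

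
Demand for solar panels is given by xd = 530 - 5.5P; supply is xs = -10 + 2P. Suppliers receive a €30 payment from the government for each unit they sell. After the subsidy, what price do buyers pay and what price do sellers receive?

Buyers pay €64; sellers receive €94

Pre-subsidy: 530 - 5.5P = -10 + 2P gives P* = 72, x* = 134.
With the subsidy, sellers receive Ps = Pb + 30 for each unit, where Pb is the price buyers pay.
Supply in terms of Pb becomes xs = -10 + 2(Pb + 30) = 50 + 2Pb. Setting this equal to demand: 530 - 5.5Pb = 50 + 2Pb, so Pb = 64.
Sellers receive Ps = 64 + 30 = 94; x' = 530 − 5.5·64 = 178.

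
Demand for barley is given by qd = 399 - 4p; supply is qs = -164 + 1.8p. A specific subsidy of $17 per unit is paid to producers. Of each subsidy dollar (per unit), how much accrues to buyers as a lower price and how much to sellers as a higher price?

Buyers gain 153/29 per unit; sellers gain 340/29 per unit

Pre-subsidy: 399 - 4p = -164 + 1.8p gives p* = 2815/29, q* = 311/29.
With the subsidy, sellers receive ps = pb + 17 for each unit, where pb is the price buyers pay.
Supply in terms of pb becomes qs = -164 + 1.8(pb + 17) = -133.4 + 1.8pb. Setting this equal to demand: 399 - 4pb = -133.4 + 1.8pb, so pb = 2662/29.
Sellers receive ps = 2662/29 + 17 = 3155/29; q' = 399 − 4·(2662/29) = 923/29.
Buyers' price falls by p* − pb = 2815/29 − 2662/29 = 153/29; sellers' price rises by ps − p* = 3155/29 − 2815/29 = 340/29.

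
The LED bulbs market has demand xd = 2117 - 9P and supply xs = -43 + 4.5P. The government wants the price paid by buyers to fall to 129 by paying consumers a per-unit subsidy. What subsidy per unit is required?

At a buyer price of 129, quantity demanded is 2117 − 9·129 = 956.
Sellers supply 956 only when they receive Ps with -43 + 4.5·Ps = 956, i.e. Ps = 222.
s = Ps − Pb = 222 − 129 = 93.

Required subsidy s = 93 per unit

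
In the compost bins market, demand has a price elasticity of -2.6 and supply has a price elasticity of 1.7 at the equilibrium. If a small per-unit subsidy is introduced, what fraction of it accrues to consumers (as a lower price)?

For a small subsidy around the equilibrium, the benefit split depends on the relative slopes, which at a point are proportional to the elasticities.
Buyer share = εs/(εs + |εd|) = 1.7/(1.7 + 2.6) = 17/43; seller share = |εd|/(εs + |εd|) = 26/43.

Consumer share = 17/43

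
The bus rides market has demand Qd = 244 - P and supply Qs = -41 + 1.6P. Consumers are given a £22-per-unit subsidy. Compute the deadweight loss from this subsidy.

Pre-subsidy: 244 - P = -41 + 1.6P gives P* = 1425/13, Q* = 1747/13.
With the rebate, buyers effectively pay Pb = Ps − 22, where Ps is the price sellers receive.
Demand in terms of Ps becomes Qd = 244 − 1(Ps − 22) = 266 - Ps. Setting this equal to supply: 266 - Ps = -41 + 1.6Ps, so Ps = 1535/13.
Buyers pay Pb = 1535/13 − 22 = 1249/13; Q' = -41 + 1.6·(1535/13) = 1923/13.
The subsidy expands output by 1923/13 − 1747/13 = 176/13 past the efficient level; on those units the gap between marginal cost and willingness to pay runs from 0 up to 22.
DWL = ½ × 22 × 176/13 = 1936/13.

Deadweight loss = 1936/13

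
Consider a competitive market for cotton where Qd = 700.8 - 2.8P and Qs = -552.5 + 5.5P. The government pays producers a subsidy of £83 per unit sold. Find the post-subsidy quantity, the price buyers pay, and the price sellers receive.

Pre-subsidy: 700.8 - 2.8P = -552.5 + 5.5P gives P* = 151, Q* = 278.
With the subsidy, sellers receive Ps = Pb + 83 for each unit, where Pb is the price buyers pay.
Supply in terms of Pb becomes Qs = -552.5 + 5.5(Pb + 83) = -96 + 5.5Pb. Setting this equal to demand: 700.8 - 2.8Pb = -96 + 5.5Pb, so Pb = 96.
Sellers receive Ps = 96 + 83 = 179; Q' = 700.8 − 2.8·96 = 432.

Q' = 432; buyers pay £96; sellers receive £179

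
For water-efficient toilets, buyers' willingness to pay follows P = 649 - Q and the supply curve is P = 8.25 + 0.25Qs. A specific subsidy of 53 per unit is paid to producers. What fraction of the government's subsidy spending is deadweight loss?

Pre-subsidy: 649 - Q = 8.25 + 0.25Q gives Q* = 512.6 and P* = 136.4.
With the subsidy, sellers receive Ps = Pb + 53 for each unit, where Pb is the price buyers pay.
On the curves, Pb = 649 - Q and Ps = 8.25 + 0.25Q; the wedge Ps − Pb = 53 gives 8.25 + 0.25Q − (649 - Q) = 53, so Q' = 555.
Then Pb = 649 − 1·555 = 94 and Ps = 8.25 + 0.25·555 = 147.
ΔCS = ½(512.6 + 555)(136.4 − 94) = 22633.12; ΔPS = ½(512.6 + 555)(147 − 136.4) = 5658.28.
Government spending = 53 × 555 = 29415.
DWL = ½ × 53 × (555 − 512.6) = 1123.6; fraction = 1123.6 / 29415 = 106/2775.

DWL / government spending = 106/2775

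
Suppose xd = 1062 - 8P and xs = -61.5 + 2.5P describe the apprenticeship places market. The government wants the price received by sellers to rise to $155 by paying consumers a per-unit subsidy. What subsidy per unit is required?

At a seller price of 155, quantity supplied is -61.5 + 2.5·155 = 326.
Buyers absorb 326 only when they pay Pb with 1062 − 8·Pb = 326, i.e. Pb = 92.
s = Ps − Pb = 155 − 92 = 63.

Required subsidy s = $63 per unit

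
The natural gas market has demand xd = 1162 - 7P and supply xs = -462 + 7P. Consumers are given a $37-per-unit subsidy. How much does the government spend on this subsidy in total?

Pre-subsidy: 1162 - 7P = -462 + 7P gives P* = 116, x* = 350.
With the rebate, buyers effectively pay Pb = Ps − 37, where Ps is the price sellers receive.
Demand in terms of Ps becomes xd = 1162 − 7(Ps − 37) = 1421 - 7Ps. Setting this equal to supply: 1421 - 7Ps = -462 + 7Ps, so Ps = 134.5.
Buyers pay Pb = 134.5 − 37 = 97.5; x' = -462 + 7·134.5 = 479.5.
Government outlay = subsidy × quantity = 37 × 479.5 = 17741.5.

Government cost = $17741.5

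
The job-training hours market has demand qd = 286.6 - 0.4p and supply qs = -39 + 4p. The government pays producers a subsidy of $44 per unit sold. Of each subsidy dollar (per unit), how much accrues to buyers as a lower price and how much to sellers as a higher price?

Buyers gain $40 per unit; sellers gain $4 per unit

Pre-subsidy: 286.6 - 0.4p = -39 + 4p gives p* = 74, q* = 257.
With the subsidy, sellers receive ps = pb + 44 for each unit, where pb is the price buyers pay.
Supply in terms of pb becomes qs = -39 + 4(pb + 44) = 137 + 4pb. Setting this equal to demand: 286.6 - 0.4pb = 137 + 4pb, so pb = 34.
Sellers receive ps = 34 + 44 = 78; q' = 286.6 − 0.4·34 = 273.
Buyers' price falls by p* − pb = 74 − 34 = 40; sellers' price rises by ps − p* = 78 − 74 = 4.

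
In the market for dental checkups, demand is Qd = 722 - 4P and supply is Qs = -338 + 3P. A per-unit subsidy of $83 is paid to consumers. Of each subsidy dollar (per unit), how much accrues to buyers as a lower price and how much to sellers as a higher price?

Buyers gain 249/7 per unit; sellers gain 332/7 per unit

Pre-subsidy: 722 - 4P = -338 + 3P gives P* = 1060/7, Q* = 814/7.
With the rebate, buyers effectively pay Pb = Ps − 83, where Ps is the price sellers receive.
Demand in terms of Ps becomes Qd = 722 − 4(Ps − 83) = 1054 - 4Ps. Setting this equal to supply: 1054 - 4Ps = -338 + 3Ps, so Ps = 1392/7.
Buyers pay Pb = 1392/7 − 83 = 811/7; Q' = -338 + 3·(1392/7) = 1810/7.
Buyers' price falls by P* − Pb = 1060/7 − 811/7 = 249/7; sellers' price rises by Ps − P* = 1392/7 − 1060/7 = 332/7.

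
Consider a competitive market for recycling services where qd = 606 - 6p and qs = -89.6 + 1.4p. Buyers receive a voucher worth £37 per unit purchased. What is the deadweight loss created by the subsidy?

Pre-subsidy: 606 - 6p = -89.6 + 1.4p gives p* = 94, q* = 42.
With the rebate, buyers effectively pay pb = ps − 37, where ps is the price sellers receive.
Demand in terms of ps becomes qd = 606 − 6(ps − 37) = 828 - 6ps. Setting this equal to supply: 828 - 6ps = -89.6 + 1.4ps, so ps = 124.
Buyers pay pb = 124 − 37 = 87; q' = -89.6 + 1.4·124 = 84.
The subsidy expands output by 84 − 42 = 42 past the efficient level; on those units the gap between marginal cost and willingness to pay runs from 0 up to 37.
DWL = ½ × 37 × 42 = 777.

Deadweight loss = £777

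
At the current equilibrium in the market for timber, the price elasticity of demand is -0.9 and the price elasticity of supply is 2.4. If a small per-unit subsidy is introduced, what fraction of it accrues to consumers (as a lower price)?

For a small subsidy around the equilibrium, the benefit split depends on the relative slopes, which at a point are proportional to the elasticities.
Buyer share = εs/(εs + |εd|) = 2.4/(2.4 + 0.9) = 8/11; seller share = |εd|/(εs + |εd|) = 3/11.

Consumer share = 8/11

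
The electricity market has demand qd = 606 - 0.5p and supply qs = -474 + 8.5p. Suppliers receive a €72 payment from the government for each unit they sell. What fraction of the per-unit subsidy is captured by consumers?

Consumer share = 17/18

Pre-subsidy: 606 - 0.5p = -474 + 8.5p gives p* = 120, q* = 546.
With the subsidy, sellers receive ps = pb + 72 for each unit, where pb is the price buyers pay.
Supply in terms of pb becomes qs = -474 + 8.5(pb + 72) = 138 + 8.5pb. Setting this equal to demand: 606 - 0.5pb = 138 + 8.5pb, so pb = 52.
Sellers receive ps = 52 + 72 = 124; q' = 606 − 0.5·52 = 580.
Buyers' price falls by p* − pb = 120 − 52 = 68; sellers' price rises by ps − p* = 124 − 120 = 4.
So consumers capture 68/72 = 17/18 of each unit of subsidy.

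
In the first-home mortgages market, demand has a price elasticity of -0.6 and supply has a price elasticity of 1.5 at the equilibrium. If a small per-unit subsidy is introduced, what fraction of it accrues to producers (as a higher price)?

Producer share = 2/7

For a small subsidy around the equilibrium, the benefit split depends on the relative slopes, which at a point are proportional to the elasticities.
Buyer share = εs/(εs + |εd|) = 1.5/(1.5 + 0.6) = 5/7; seller share = |εd|/(εs + |εd|) = 2/7.
So producers capture 2/7 of the subsidy.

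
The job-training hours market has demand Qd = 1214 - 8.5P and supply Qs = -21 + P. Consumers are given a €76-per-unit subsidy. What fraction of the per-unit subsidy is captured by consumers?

Pre-subsidy: 1214 - 8.5P = -21 + P gives P* = 130, Q* = 109.
With the rebate, buyers effectively pay Pb = Ps − 76, where Ps is the price sellers receive.
Demand in terms of Ps becomes Qd = 1214 − 8.5(Ps − 76) = 1860 - 8.5Ps. Setting this equal to supply: 1860 - 8.5Ps = -21 + Ps, so Ps = 198.
Buyers pay Pb = 198 − 76 = 122; Q' = -21 + 1·198 = 177.
Buyers' price falls by P* − Pb = 130 − 122 = 8; sellers' price rises by Ps − P* = 198 − 130 = 68.
So consumers capture 8/76 = 2/19 of each unit of subsidy.

Consumer share = 2/19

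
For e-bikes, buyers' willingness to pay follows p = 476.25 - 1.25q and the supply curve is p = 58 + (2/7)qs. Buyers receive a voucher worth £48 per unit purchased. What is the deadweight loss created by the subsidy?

Pre-subsidy: 476.25 - 1.25q = 58 + (2/7)q gives q* = 11711/43 and p* = 5840/43.
With the rebate, buyers effectively pay pb = ps − 48, where ps is the price sellers receive.
On the curves, pb = 476.25 - 1.25q and ps = 58 + (2/7)q; the wedge ps − pb = 48 gives 58 + (2/7)q − (476.25 - 1.25q) = 48, so q' = 13055/43.
Then pb = 476.25 − 1.25·(13055/43) = 4160/43 and ps = 58 + (2/7)·(13055/43) = 6224/43.
The subsidy expands output by 13055/43 − 11711/43 = 1344/43 past the efficient level; on those units the gap between marginal cost and willingness to pay runs from 0 up to 48.
DWL = ½ × 48 × 1344/43 = 32256/43.

Deadweight loss = 32256/43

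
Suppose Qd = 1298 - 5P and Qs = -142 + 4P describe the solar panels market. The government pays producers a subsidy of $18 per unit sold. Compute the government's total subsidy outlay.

Government cost = $9684

Pre-subsidy: 1298 - 5P = -142 + 4P gives P* = 160, Q* = 498.
With the subsidy, sellers receive Ps = Pb + 18 for each unit, where Pb is the price buyers pay.
Supply in terms of Pb becomes Qs = -142 + 4(Pb + 18) = -70 + 4Pb. Setting this equal to demand: 1298 - 5Pb = -70 + 4Pb, so Pb = 152.
Sellers receive Ps = 152 + 18 = 170; Q' = 1298 − 5·152 = 538.
Government outlay = subsidy × quantity = 18 × 538 = 9684.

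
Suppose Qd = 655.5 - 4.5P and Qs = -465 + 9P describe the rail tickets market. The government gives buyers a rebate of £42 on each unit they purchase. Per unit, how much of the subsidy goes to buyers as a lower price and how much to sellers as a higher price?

Pre-subsidy: 655.5 - 4.5P = -465 + 9P gives P* = 83, Q* = 282.
With the rebate, buyers effectively pay Pb = Ps − 42, where Ps is the price sellers receive.
Demand in terms of Ps becomes Qd = 655.5 − 4.5(Ps − 42) = 844.5 - 4.5Ps. Setting this equal to supply: 844.5 - 4.5Ps = -465 + 9Ps, so Ps = 97.
Buyers pay Pb = 97 − 42 = 55; Q' = -465 + 9·97 = 408.
Buyers' price falls by P* − Pb = 83 − 55 = 28; sellers' price rises by Ps − P* = 97 − 83 = 14.

Buyers gain £28 per unit; sellers gain £14 per unit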